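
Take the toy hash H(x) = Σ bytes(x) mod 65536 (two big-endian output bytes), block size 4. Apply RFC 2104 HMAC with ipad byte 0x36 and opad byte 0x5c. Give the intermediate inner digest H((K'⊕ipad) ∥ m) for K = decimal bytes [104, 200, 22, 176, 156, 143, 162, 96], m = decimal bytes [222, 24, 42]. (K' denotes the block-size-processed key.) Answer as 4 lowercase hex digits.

01d3

Key decimal bytes [104, 200, 22, 176, 156, 143, 162, 96] = 68 c8 16 b0 9c 8f a2 60 is 8 bytes > B = 4, so hash it first: H(key) = 04 23, then zero-pad to 4 bytes: K' = 04 23 00 00.
K' ⊕ ipad = 32 15 36 36.
Inner input = 32 15 36 36 ∥ de 18 2a.
Inner hash: sum = 50+21+54+54+222+24+42 = 467 → 01 d3.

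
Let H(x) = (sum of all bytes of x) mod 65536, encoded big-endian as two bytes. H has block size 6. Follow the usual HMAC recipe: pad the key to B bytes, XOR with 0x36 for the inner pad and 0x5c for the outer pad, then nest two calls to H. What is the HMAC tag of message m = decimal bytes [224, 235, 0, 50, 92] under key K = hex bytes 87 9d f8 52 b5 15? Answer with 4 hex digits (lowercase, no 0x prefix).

0412

Key hex bytes 87 9d f8 52 b5 15 is exactly B = 6 bytes: K' = 87 9d f8 52 b5 15.
K' ⊕ ipad = b1 ab ce 64 83 23.  K' ⊕ opad = db c1 a4 0e e9 49.
Inner input = (K'⊕ipad) ∥ m = b1 ab ce 64 83 23 ∥ e0 eb 00 32 5c.
Inner hash: sum = 177+171+206+100+131+35+224+235+0+50+92 = 1421 → 05 8d.
Outer input = (K'⊕opad) ∥ inner = db c1 a4 0e e9 49 ∥ 05 8d.
Outer hash (tag): sum = 219+193+164+14+233+73+5+141 = 1042 → 04 12.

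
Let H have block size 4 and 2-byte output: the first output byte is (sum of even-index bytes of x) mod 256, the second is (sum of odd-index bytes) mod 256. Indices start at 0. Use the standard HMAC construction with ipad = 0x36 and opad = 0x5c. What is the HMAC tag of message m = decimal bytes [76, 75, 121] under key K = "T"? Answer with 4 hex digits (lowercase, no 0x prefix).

Key "T" = 54 is 1 byte ≤ B = 4; zero-pad to 4 bytes: K' = 54 00 00 00.
K' ⊕ ipad = 62 36 36 36.  K' ⊕ opad = 08 5c 5c 5c.
Inner input = (K'⊕ipad) ∥ m = 62 36 36 36 ∥ 4c 4b 79.
Inner hash: even-index sum = 349 mod 256 = 93; odd-index sum = 183 mod 256 = 183 → 5d b7.
Outer input = (K'⊕opad) ∥ inner = 08 5c 5c 5c ∥ 5d b7.
Outer hash (tag): even-index sum = 193 mod 256 = 193; odd-index sum = 367 mod 256 = 111 → c1 6f.

c16f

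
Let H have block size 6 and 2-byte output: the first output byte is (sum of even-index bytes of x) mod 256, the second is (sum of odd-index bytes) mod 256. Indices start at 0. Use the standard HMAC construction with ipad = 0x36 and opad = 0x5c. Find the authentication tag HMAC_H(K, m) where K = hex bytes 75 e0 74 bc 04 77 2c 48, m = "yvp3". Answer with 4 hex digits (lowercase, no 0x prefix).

8141

Key hex bytes 75 e0 74 bc 04 77 2c 48 is 8 bytes > B = 6, so hash it first: H(key) = 19 5b, then zero-pad to 6 bytes: K' = 19 5b 00 00 00 00.
K' ⊕ ipad = 2f 6d 36 36 36 36.  K' ⊕ opad = 45 07 5c 5c 5c 5c.
Inner input = (K'⊕ipad) ∥ m = 2f 6d 36 36 36 36 ∥ 79 76 70 33.
Inner hash: even-index sum = 388 mod 256 = 132; odd-index sum = 386 mod 256 = 130 → 84 82.
Outer input = (K'⊕opad) ∥ inner = 45 07 5c 5c 5c 5c ∥ 84 82.
Outer hash (tag): even-index sum = 385 mod 256 = 129; odd-index sum = 321 mod 256 = 65 → 81 41.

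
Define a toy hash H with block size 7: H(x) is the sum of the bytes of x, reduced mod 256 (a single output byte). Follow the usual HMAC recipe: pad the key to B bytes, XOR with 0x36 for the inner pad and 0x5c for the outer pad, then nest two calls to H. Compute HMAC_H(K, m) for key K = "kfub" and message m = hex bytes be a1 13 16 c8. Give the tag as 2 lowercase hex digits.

22

Key "kfub" = 6b 66 75 62 is 4 bytes ≤ B = 7; zero-pad to 7 bytes: K' = 6b 66 75 62 00 00 00.
K' ⊕ ipad = 5d 50 43 54 36 36 36.  K' ⊕ opad = 37 3a 29 3e 5c 5c 5c.
Inner input = (K'⊕ipad) ∥ m = 5d 50 43 54 36 36 36 ∥ be a1 13 16 c8.
Inner hash: sum = 93+80+67+84+54+54+54+190+161+19+22+200 = 1078; mod 256 = 54 → 36.
Outer input = (K'⊕opad) ∥ inner = 37 3a 29 3e 5c 5c 5c ∥ 36.
Outer hash (tag): sum = 55+58+41+62+92+92+92+54 = 546; mod 256 = 34 → 22.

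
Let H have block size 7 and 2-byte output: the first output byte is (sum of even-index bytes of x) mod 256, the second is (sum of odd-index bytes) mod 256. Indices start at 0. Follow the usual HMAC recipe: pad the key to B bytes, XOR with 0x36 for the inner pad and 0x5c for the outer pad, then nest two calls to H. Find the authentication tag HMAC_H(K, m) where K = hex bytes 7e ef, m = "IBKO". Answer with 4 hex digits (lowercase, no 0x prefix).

0fe6

Key hex bytes 7e ef is 2 bytes ≤ B = 7; zero-pad to 7 bytes: K' = 7e ef 00 00 00 00 00.
K' ⊕ ipad = 48 d9 36 36 36 36 36.  K' ⊕ opad = 22 b3 5c 5c 5c 5c 5c.
Inner input = (K'⊕ipad) ∥ m = 48 d9 36 36 36 36 36 ∥ 49 42 4b 4f.
Inner hash: even-index sum = 379 mod 256 = 123; odd-index sum = 473 mod 256 = 217 → 7b d9.
Outer input = (K'⊕opad) ∥ inner = 22 b3 5c 5c 5c 5c 5c ∥ 7b d9.
Outer hash (tag): even-index sum = 527 mod 256 = 15; odd-index sum = 486 mod 256 = 230 → 0f e6.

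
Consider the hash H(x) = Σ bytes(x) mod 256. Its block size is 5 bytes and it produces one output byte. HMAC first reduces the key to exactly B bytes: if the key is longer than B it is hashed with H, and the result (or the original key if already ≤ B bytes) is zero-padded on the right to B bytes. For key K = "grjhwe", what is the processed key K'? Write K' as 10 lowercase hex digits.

|K| = 6 > B = 5, so first hash the key.
H(K): sum = 103+114+106+104+119+101 = 647; mod 256 = 135 → 87.
Zero-pad H(K) = 87 to 5 bytes: K' = 87 00 00 00 00.

8700000000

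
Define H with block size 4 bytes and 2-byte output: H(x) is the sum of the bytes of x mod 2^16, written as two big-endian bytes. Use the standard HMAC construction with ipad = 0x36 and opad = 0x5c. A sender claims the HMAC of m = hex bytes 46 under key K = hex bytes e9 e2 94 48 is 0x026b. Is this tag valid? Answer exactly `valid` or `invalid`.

Key hex bytes e9 e2 94 48 is exactly B = 4 bytes: K' = e9 e2 94 48.
K' ⊕ ipad = df d4 a2 7e; K' ⊕ opad = b5 be c8 14.
Inner hash: sum = 223+212+162+126+70 = 793 → 03 19.
Outer hash (recomputed tag): sum = 181+190+200+20+3+25 = 619 → 02 6b.
Recomputed tag = 026b; claimed = 026b → match.

valid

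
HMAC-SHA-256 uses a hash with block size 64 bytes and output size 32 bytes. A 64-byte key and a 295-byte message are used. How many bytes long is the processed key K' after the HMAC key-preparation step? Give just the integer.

Key is 64 ≤ 64 bytes, zero-padded: |K'| = 64.

64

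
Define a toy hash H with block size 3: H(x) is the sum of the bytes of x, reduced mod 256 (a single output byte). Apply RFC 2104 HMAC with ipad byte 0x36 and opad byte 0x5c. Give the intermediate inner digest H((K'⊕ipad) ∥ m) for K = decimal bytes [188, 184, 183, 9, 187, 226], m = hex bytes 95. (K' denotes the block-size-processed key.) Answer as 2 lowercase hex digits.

Key decimal bytes [188, 184, 183, 9, 187, 226] = bc b8 b7 09 bb e2 is 6 bytes > B = 3, so hash it first: H(key) = d1, then zero-pad to 3 bytes: K' = d1 00 00.
K' ⊕ ipad = e7 36 36.
Inner input = e7 36 36 ∥ 95.
Inner hash: sum = 231+54+54+149 = 488; mod 256 = 232 → e8.

e8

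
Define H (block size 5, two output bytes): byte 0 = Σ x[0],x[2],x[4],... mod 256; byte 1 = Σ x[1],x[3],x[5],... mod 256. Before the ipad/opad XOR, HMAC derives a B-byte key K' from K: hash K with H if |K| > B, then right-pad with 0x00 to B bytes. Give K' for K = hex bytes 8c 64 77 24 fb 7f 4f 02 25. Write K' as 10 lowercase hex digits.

|K| = 9 > B = 5, so first hash the key.
H(K): even-index sum = 626 mod 256 = 114; odd-index sum = 265 mod 256 = 9 → 72 09.
Zero-pad H(K) = 72 09 to 5 bytes: K' = 72 09 00 00 00.

7209000000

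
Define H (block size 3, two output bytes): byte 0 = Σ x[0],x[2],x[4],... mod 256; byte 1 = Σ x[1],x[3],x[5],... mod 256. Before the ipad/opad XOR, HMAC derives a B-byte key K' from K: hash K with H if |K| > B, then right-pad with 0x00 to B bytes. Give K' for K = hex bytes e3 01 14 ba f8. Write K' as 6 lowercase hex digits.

|K| = 5 > B = 3, so first hash the key.
H(K): even-index sum = 495 mod 256 = 239; odd-index sum = 187 mod 256 = 187 → ef bb.
Zero-pad H(K) = ef bb to 3 bytes: K' = ef bb 00.

efbb00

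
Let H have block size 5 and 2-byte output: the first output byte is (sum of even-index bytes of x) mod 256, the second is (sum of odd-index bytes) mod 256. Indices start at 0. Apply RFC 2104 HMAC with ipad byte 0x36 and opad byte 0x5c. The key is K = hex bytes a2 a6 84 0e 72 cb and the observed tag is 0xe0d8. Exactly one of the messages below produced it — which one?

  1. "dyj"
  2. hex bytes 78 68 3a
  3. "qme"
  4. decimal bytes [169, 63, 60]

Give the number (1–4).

Key hex bytes a2 a6 84 0e 72 cb is 6 bytes > B = 5, so hash it first: H(key) = 98 7f, then zero-pad to 5 bytes: K' = 98 7f 00 00 00.
K' ⊕ ipad = ae 49 36 36 36; K' ⊕ opad = c4 23 5c 5c 5c.
m1: inner = H(ae 49 36 36 36 64 79 6a) = 93 4d; tag = H(c4 23 5c 5c 5c 93 4d) = c912
m2: inner = H(ae 49 36 36 36 78 68 3a) = 82 31; tag = H(c4 23 5c 5c 5c 82 31) = ad01
m3: inner = H(ae 49 36 36 36 71 6d 65) = 87 55; tag = H(c4 23 5c 5c 5c 87 55) = d106
m4: inner = H(ae 49 36 36 36 a9 3f 3c) = 59 64; tag = H(c4 23 5c 5c 5c 59 64) = e0d8 ← matches

4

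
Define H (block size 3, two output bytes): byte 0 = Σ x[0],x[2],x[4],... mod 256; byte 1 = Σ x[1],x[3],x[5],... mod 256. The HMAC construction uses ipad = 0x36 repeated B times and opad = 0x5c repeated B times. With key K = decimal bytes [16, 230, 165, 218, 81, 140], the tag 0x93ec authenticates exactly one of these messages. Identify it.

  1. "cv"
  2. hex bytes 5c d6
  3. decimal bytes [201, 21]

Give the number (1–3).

Key decimal bytes [16, 230, 165, 218, 81, 140] = 10 e6 a5 da 51 8c is 6 bytes > B = 3, so hash it first: H(key) = 06 4c, then zero-pad to 3 bytes: K' = 06 4c 00.
K' ⊕ ipad = 30 7a 36; K' ⊕ opad = 5a 10 5c.
m1: inner = H(30 7a 36 63 76) = dc dd; tag = H(5a 10 5c dc dd) = 93ec ← matches
m2: inner = H(30 7a 36 5c d6) = 3c d6; tag = H(5a 10 5c 3c d6) = 8c4c
m3: inner = H(30 7a 36 c9 15) = 7b 43; tag = H(5a 10 5c 7b 43) = f98b

1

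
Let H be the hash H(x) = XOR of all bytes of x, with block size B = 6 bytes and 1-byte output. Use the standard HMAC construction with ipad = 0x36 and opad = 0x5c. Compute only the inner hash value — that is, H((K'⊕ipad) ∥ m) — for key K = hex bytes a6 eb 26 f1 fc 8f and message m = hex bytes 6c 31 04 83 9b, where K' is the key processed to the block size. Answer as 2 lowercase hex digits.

a8

Key hex bytes a6 eb 26 f1 fc 8f is exactly B = 6 bytes: K' = a6 eb 26 f1 fc 8f.
K' ⊕ ipad = 90 dd 10 c7 ca b9.
Inner input = 90 dd 10 c7 ca b9 ∥ 6c 31 04 83 9b.
Inner hash: XOR 90⊕dd⊕10⊕c7⊕ca⊕b9⊕6c⊕31⊕04⊕83⊕9b = a8.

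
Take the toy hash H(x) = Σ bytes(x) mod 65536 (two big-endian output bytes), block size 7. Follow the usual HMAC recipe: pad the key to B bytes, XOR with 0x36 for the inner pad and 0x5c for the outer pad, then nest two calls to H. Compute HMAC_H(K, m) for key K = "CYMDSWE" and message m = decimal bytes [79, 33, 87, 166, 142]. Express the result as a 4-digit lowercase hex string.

008a

Key "CYMDSWE" = 43 59 4d 44 53 57 45 is exactly B = 7 bytes: K' = 43 59 4d 44 53 57 45.
K' ⊕ ipad = 75 6f 7b 72 65 61 73.  K' ⊕ opad = 1f 05 11 18 0f 0b 19.
Inner input = (K'⊕ipad) ∥ m = 75 6f 7b 72 65 61 73 ∥ 4f 21 57 a6 8e.
Inner hash: sum = 117+111+123+114+101+97+115+79+33+87+166+142 = 1285 → 05 05.
Outer input = (K'⊕opad) ∥ inner = 1f 05 11 18 0f 0b 19 ∥ 05 05.
Outer hash (tag): sum = 31+5+17+24+15+11+25+5+5 = 138 → 00 8a.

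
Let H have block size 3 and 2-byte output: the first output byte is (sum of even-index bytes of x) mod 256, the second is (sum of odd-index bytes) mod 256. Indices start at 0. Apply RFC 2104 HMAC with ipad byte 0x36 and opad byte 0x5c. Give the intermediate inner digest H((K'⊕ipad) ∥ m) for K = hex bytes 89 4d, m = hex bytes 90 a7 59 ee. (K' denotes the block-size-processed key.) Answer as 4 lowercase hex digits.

Key hex bytes 89 4d is 2 bytes ≤ B = 3; zero-pad to 3 bytes: K' = 89 4d 00.
K' ⊕ ipad = bf 7b 36.
Inner input = bf 7b 36 ∥ 90 a7 59 ee.
Inner hash: even-index sum = 650 mod 256 = 138; odd-index sum = 356 mod 256 = 100 → 8a 64.

8a64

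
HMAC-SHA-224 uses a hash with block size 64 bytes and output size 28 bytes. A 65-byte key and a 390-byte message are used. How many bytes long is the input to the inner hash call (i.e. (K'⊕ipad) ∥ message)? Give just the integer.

454

Key is 65 > 64 bytes, so it is hashed to 28 bytes then zero-padded to 64: |K'| = 64.
Inner input = (K'⊕ipad) ∥ m → 64 + 390 = 454 bytes.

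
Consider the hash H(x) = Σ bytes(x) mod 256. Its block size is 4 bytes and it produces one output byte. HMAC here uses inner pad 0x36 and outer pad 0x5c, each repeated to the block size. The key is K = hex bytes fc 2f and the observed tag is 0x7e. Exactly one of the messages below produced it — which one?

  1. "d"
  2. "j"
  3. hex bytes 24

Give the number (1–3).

Key hex bytes fc 2f is 2 bytes ≤ B = 4; zero-pad to 4 bytes: K' = fc 2f 00 00.
K' ⊕ ipad = ca 19 36 36; K' ⊕ opad = a0 73 5c 5c.
m1: inner = H(ca 19 36 36 64) = b3; tag = H(a0 73 5c 5c b3) = 7e ← matches
m2: inner = H(ca 19 36 36 6a) = b9; tag = H(a0 73 5c 5c b9) = 84
m3: inner = H(ca 19 36 36 24) = 73; tag = H(a0 73 5c 5c 73) = 3e

1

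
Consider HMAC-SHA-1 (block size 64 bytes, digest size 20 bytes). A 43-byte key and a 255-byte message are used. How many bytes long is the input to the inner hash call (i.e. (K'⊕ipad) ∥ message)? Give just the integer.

319

Key is 43 ≤ 64 bytes, zero-padded: |K'| = 64.
Inner input = (K'⊕ipad) ∥ m → 64 + 255 = 319 bytes.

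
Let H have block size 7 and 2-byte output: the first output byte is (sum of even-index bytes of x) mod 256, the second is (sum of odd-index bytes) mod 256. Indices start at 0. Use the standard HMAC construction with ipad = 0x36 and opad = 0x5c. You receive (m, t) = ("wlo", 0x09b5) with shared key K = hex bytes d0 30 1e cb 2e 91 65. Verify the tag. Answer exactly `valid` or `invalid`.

Key hex bytes d0 30 1e cb 2e 91 65 is exactly B = 7 bytes: K' = d0 30 1e cb 2e 91 65.
K' ⊕ ipad = e6 06 28 fd 18 a7 53; K' ⊕ opad = 8c 6c 42 97 72 cd 39.
Inner hash: even-index sum = 485 mod 256 = 229; odd-index sum = 656 mod 256 = 144 → e5 90.
Outer hash (recomputed tag): even-index sum = 521 mod 256 = 9; odd-index sum = 693 mod 256 = 181 → 09 b5.
Recomputed tag = 09b5; claimed = 09b5 → match.

valid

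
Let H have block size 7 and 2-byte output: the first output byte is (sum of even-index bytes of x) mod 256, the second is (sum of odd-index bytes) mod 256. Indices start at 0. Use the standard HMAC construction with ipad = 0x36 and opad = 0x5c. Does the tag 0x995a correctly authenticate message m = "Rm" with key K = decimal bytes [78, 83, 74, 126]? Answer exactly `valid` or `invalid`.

Key decimal bytes [78, 83, 74, 126] = 4e 53 4a 7e is 4 bytes ≤ B = 7; zero-pad to 7 bytes: K' = 4e 53 4a 7e 00 00 00.
K' ⊕ ipad = 78 65 7c 48 36 36 36; K' ⊕ opad = 12 0f 16 22 5c 5c 5c.
Inner hash: even-index sum = 461 mod 256 = 205; odd-index sum = 309 mod 256 = 53 → cd 35.
Outer hash (recomputed tag): even-index sum = 277 mod 256 = 21; odd-index sum = 346 mod 256 = 90 → 15 5a.
Recomputed tag = 155a; claimed = 995a → mismatch.

invalid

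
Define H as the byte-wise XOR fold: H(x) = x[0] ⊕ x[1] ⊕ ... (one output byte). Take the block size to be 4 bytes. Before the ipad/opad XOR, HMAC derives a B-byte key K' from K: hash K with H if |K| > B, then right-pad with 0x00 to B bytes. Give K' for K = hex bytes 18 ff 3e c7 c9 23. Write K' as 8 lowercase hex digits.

f4000000

|K| = 6 > B = 4, so first hash the key.
H(K): XOR 18⊕ff⊕3e⊕c7⊕c9⊕23 = f4.
Zero-pad H(K) = f4 to 4 bytes: K' = f4 00 00 00.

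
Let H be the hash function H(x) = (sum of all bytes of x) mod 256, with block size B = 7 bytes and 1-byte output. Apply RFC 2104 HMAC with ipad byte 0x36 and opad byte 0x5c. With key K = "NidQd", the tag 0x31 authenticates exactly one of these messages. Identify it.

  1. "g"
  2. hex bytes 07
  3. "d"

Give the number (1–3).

1

Key "NidQd" = 4e 69 64 51 64 is 5 bytes ≤ B = 7; zero-pad to 7 bytes: K' = 4e 69 64 51 64 00 00.
K' ⊕ ipad = 78 5f 52 67 52 36 36; K' ⊕ opad = 12 35 38 0d 38 5c 5c.
m1: inner = H(78 5f 52 67 52 36 36 67) = b5; tag = H(12 35 38 0d 38 5c 5c b5) = 31 ← matches
m2: inner = H(78 5f 52 67 52 36 36 07) = 55; tag = H(12 35 38 0d 38 5c 5c 55) = d1
m3: inner = H(78 5f 52 67 52 36 36 64) = b2; tag = H(12 35 38 0d 38 5c 5c b2) = 2e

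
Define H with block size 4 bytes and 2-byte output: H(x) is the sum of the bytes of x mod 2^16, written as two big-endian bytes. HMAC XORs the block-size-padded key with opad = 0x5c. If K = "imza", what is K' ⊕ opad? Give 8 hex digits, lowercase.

Key "imza" = 69 6d 7a 61 is exactly B = 4 bytes: K' = 69 6d 7a 61.
XOR each byte with 0x5c: 69⊕5c=35, 6d⊕5c=31, 7a⊕5c=26, 61⊕5c=3d.

3531263d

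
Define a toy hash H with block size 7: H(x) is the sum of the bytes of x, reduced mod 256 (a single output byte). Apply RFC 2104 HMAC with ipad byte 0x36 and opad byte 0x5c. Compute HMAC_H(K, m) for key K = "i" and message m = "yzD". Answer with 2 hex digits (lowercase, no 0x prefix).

Key "i" = 69 is 1 byte ≤ B = 7; zero-pad to 7 bytes: K' = 69 00 00 00 00 00 00.
K' ⊕ ipad = 5f 36 36 36 36 36 36.  K' ⊕ opad = 35 5c 5c 5c 5c 5c 5c.
Inner input = (K'⊕ipad) ∥ m = 5f 36 36 36 36 36 36 ∥ 79 7a 44.
Inner hash: sum = 95+54+54+54+54+54+54+121+122+68 = 730; mod 256 = 218 → da.
Outer input = (K'⊕opad) ∥ inner = 35 5c 5c 5c 5c 5c 5c ∥ da.
Outer hash (tag): sum = 53+92+92+92+92+92+92+218 = 823; mod 256 = 55 → 37.

37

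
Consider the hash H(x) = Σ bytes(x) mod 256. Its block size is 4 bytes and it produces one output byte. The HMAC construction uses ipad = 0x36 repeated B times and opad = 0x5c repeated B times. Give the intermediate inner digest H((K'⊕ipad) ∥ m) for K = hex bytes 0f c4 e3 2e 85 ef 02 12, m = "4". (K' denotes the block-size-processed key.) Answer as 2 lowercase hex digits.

Key hex bytes 0f c4 e3 2e 85 ef 02 12 is 8 bytes > B = 4, so hash it first: H(key) = 6c, then zero-pad to 4 bytes: K' = 6c 00 00 00.
K' ⊕ ipad = 5a 36 36 36.
Inner input = 5a 36 36 36 ∥ 34.
Inner hash: sum = 90+54+54+54+52 = 304; mod 256 = 48 → 30.

30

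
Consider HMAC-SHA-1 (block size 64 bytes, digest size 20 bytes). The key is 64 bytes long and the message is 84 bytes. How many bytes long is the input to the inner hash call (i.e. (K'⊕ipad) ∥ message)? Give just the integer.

148

Key is 64 ≤ 64 bytes, zero-padded: |K'| = 64.
Inner input = (K'⊕ipad) ∥ m → 64 + 84 = 148 bytes.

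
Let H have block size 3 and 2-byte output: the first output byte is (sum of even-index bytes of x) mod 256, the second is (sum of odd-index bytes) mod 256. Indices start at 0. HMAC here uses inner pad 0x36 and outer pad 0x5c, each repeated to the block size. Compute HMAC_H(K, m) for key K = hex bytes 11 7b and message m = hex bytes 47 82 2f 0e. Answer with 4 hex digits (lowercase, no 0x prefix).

Key hex bytes 11 7b is 2 bytes ≤ B = 3; zero-pad to 3 bytes: K' = 11 7b 00.
K' ⊕ ipad = 27 4d 36.  K' ⊕ opad = 4d 27 5c.
Inner input = (K'⊕ipad) ∥ m = 27 4d 36 ∥ 47 82 2f 0e.
Inner hash: even-index sum = 237 mod 256 = 237; odd-index sum = 195 mod 256 = 195 → ed c3.
Outer input = (K'⊕opad) ∥ inner = 4d 27 5c ∥ ed c3.
Outer hash (tag): even-index sum = 364 mod 256 = 108; odd-index sum = 276 mod 256 = 20 → 6c 14.

6c14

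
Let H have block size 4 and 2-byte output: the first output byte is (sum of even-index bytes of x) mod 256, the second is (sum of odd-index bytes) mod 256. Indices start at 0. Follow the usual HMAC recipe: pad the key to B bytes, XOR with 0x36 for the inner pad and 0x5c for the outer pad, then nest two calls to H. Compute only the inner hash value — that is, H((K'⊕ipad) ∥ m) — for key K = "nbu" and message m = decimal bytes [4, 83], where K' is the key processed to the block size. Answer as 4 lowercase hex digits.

Key "nbu" = 6e 62 75 is 3 bytes ≤ B = 4; zero-pad to 4 bytes: K' = 6e 62 75 00.
K' ⊕ ipad = 58 54 43 36.
Inner input = 58 54 43 36 ∥ 04 53.
Inner hash: even-index sum = 159 mod 256 = 159; odd-index sum = 221 mod 256 = 221 → 9f dd.

9fdd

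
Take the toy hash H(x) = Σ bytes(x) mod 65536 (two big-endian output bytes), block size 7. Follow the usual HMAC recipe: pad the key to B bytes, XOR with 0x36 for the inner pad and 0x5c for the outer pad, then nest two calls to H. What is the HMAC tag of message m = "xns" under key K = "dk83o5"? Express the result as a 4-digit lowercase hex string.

02e9

Key "dk83o5" = 64 6b 38 33 6f 35 is 6 bytes ≤ B = 7; zero-pad to 7 bytes: K' = 64 6b 38 33 6f 35 00.
K' ⊕ ipad = 52 5d 0e 05 59 03 36.  K' ⊕ opad = 38 37 64 6f 33 69 5c.
Inner input = (K'⊕ipad) ∥ m = 52 5d 0e 05 59 03 36 ∥ 78 6e 73.
Inner hash: sum = 82+93+14+5+89+3+54+120+110+115 = 685 → 02 ad.
Outer input = (K'⊕opad) ∥ inner = 38 37 64 6f 33 69 5c ∥ 02 ad.
Outer hash (tag): sum = 56+55+100+111+51+105+92+2+173 = 745 → 02 e9.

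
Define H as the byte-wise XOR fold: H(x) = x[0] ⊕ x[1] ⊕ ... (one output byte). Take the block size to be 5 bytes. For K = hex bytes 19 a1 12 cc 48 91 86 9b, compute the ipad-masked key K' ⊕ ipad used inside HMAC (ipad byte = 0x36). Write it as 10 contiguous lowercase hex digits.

9436363636

Key hex bytes 19 a1 12 cc 48 91 86 9b is 8 bytes > B = 5, so hash it first: H(key) = a2, then zero-pad to 5 bytes: K' = a2 00 00 00 00.
XOR each byte with 0x36: a2⊕36=94, 00⊕36=36, 00⊕36=36, 00⊕36=36, 00⊕36=36.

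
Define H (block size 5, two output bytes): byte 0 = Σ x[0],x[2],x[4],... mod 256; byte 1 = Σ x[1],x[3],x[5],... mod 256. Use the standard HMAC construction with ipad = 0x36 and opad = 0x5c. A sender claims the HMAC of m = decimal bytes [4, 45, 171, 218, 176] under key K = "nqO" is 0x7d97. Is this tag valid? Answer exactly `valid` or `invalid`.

Key "nqO" = 6e 71 4f is 3 bytes ≤ B = 5; zero-pad to 5 bytes: K' = 6e 71 4f 00 00.
K' ⊕ ipad = 58 47 79 36 36; K' ⊕ opad = 32 2d 13 5c 5c.
Inner hash: even-index sum = 526 mod 256 = 14; odd-index sum = 476 mod 256 = 220 → 0e dc.
Outer hash (recomputed tag): even-index sum = 381 mod 256 = 125; odd-index sum = 151 mod 256 = 151 → 7d 97.
Recomputed tag = 7d97; claimed = 7d97 → match.

valid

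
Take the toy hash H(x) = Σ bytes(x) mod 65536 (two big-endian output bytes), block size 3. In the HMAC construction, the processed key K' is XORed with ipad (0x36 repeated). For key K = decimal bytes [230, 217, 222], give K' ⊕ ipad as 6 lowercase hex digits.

d0efe8

Key decimal bytes [230, 217, 222] = e6 d9 de is exactly B = 3 bytes: K' = e6 d9 de.
XOR each byte with 0x36: e6⊕36=d0, d9⊕36=ef, de⊕36=e8.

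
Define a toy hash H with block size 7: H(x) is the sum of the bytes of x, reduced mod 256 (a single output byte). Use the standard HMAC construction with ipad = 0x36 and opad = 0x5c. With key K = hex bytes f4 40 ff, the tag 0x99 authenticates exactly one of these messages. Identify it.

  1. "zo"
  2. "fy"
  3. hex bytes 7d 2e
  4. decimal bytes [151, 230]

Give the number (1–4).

1

Key hex bytes f4 40 ff is 3 bytes ≤ B = 7; zero-pad to 7 bytes: K' = f4 40 ff 00 00 00 00.
K' ⊕ ipad = c2 76 c9 36 36 36 36; K' ⊕ opad = a8 1c a3 5c 5c 5c 5c.
m1: inner = H(c2 76 c9 36 36 36 36 7a 6f) = c2; tag = H(a8 1c a3 5c 5c 5c 5c c2) = 99 ← matches
m2: inner = H(c2 76 c9 36 36 36 36 66 79) = b8; tag = H(a8 1c a3 5c 5c 5c 5c b8) = 8f
m3: inner = H(c2 76 c9 36 36 36 36 7d 2e) = 84; tag = H(a8 1c a3 5c 5c 5c 5c 84) = 5b
m4: inner = H(c2 76 c9 36 36 36 36 97 e6) = 56; tag = H(a8 1c a3 5c 5c 5c 5c 56) = 2d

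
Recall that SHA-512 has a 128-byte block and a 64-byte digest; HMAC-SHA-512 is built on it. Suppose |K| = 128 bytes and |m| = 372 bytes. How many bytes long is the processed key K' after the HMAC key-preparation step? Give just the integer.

128

Key is 128 ≤ 128 bytes, zero-padded: |K'| = 128.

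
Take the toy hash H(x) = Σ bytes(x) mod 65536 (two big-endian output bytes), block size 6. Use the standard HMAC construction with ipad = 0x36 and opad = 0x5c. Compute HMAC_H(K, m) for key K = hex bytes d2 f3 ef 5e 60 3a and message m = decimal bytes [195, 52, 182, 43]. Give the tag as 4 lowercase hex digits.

Key hex bytes d2 f3 ef 5e 60 3a is exactly B = 6 bytes: K' = d2 f3 ef 5e 60 3a.
K' ⊕ ipad = e4 c5 d9 68 56 0c.  K' ⊕ opad = 8e af b3 02 3c 66.
Inner input = (K'⊕ipad) ∥ m = e4 c5 d9 68 56 0c ∥ c3 34 b6 2b.
Inner hash: sum = 228+197+217+104+86+12+195+52+182+43 = 1316 → 05 24.
Outer input = (K'⊕opad) ∥ inner = 8e af b3 02 3c 66 ∥ 05 24.
Outer hash (tag): sum = 142+175+179+2+60+102+5+36 = 701 → 02 bd.

02bd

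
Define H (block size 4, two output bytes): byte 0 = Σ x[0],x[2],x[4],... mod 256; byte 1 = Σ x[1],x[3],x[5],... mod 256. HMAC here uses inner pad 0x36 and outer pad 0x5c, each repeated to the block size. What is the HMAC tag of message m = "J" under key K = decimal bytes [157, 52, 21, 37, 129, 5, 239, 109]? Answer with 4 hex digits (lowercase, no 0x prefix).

Key decimal bytes [157, 52, 21, 37, 129, 5, 239, 109] = 9d 34 15 25 81 05 ef 6d is 8 bytes > B = 4, so hash it first: H(key) = 22 cb, then zero-pad to 4 bytes: K' = 22 cb 00 00.
K' ⊕ ipad = 14 fd 36 36.  K' ⊕ opad = 7e 97 5c 5c.
Inner input = (K'⊕ipad) ∥ m = 14 fd 36 36 ∥ 4a.
Inner hash: even-index sum = 148 mod 256 = 148; odd-index sum = 307 mod 256 = 51 → 94 33.
Outer input = (K'⊕opad) ∥ inner = 7e 97 5c 5c ∥ 94 33.
Outer hash (tag): even-index sum = 366 mod 256 = 110; odd-index sum = 294 mod 256 = 38 → 6e 26.

6e26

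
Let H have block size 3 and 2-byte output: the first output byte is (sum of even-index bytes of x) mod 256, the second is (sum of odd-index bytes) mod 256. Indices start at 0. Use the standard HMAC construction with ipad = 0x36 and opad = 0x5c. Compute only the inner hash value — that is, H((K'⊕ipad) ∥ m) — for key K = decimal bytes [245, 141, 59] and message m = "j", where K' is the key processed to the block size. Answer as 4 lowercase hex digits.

Key decimal bytes [245, 141, 59] = f5 8d 3b is exactly B = 3 bytes: K' = f5 8d 3b.
K' ⊕ ipad = c3 bb 0d.
Inner input = c3 bb 0d ∥ 6a.
Inner hash: even-index sum = 208 mod 256 = 208; odd-index sum = 293 mod 256 = 37 → d0 25.

d025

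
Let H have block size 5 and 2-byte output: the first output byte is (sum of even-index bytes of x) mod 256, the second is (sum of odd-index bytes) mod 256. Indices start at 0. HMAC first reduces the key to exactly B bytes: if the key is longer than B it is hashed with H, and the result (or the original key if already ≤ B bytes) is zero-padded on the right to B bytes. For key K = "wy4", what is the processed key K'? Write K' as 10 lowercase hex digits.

Key "wy4" = 77 79 34 is 3 bytes ≤ B = 5; zero-pad to 5 bytes: K' = 77 79 34 00 00.

7779340000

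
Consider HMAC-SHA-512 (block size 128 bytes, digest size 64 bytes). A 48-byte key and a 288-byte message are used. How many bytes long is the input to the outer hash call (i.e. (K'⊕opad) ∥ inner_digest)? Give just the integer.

Key is 48 ≤ 128 bytes, zero-padded: |K'| = 128.
Outer input = (K'⊕opad) ∥ H(inner) → 128 + 64 = 192 bytes.

192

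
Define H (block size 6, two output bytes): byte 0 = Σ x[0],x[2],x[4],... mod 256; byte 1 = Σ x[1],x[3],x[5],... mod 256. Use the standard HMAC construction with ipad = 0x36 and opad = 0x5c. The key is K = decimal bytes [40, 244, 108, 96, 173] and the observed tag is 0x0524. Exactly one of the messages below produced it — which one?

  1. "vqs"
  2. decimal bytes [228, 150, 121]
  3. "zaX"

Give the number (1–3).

Key decimal bytes [40, 244, 108, 96, 173] = 28 f4 6c 60 ad is 5 bytes ≤ B = 6; zero-pad to 6 bytes: K' = 28 f4 6c 60 ad 00.
K' ⊕ ipad = 1e c2 5a 56 9b 36; K' ⊕ opad = 74 a8 30 3c f1 5c.
m1: inner = H(1e c2 5a 56 9b 36 76 71 73) = fc bf; tag = H(74 a8 30 3c f1 5c fc bf) = 91ff
m2: inner = H(1e c2 5a 56 9b 36 e4 96 79) = 70 e4; tag = H(74 a8 30 3c f1 5c 70 e4) = 0524 ← matches
m3: inner = H(1e c2 5a 56 9b 36 7a 61 58) = e5 af; tag = H(74 a8 30 3c f1 5c e5 af) = 7aef

2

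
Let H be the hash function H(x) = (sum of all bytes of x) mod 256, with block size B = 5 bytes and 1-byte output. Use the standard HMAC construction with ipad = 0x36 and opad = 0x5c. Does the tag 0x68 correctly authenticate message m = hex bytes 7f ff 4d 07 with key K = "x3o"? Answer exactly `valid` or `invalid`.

Key "x3o" = 78 33 6f is 3 bytes ≤ B = 5; zero-pad to 5 bytes: K' = 78 33 6f 00 00.
K' ⊕ ipad = 4e 05 59 36 36; K' ⊕ opad = 24 6f 33 5c 5c.
Inner hash: sum = 78+5+89+54+54+127+255+77+7 = 746; mod 256 = 234 → ea.
Outer hash (recomputed tag): sum = 36+111+51+92+92+234 = 616; mod 256 = 104 → 68.
Recomputed tag = 68; claimed = 68 → match.

valid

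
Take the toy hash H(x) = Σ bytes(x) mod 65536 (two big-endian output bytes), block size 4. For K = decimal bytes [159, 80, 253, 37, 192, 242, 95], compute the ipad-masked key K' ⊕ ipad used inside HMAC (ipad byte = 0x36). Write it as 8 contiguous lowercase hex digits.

32143636

Key decimal bytes [159, 80, 253, 37, 192, 242, 95] = 9f 50 fd 25 c0 f2 5f is 7 bytes > B = 4, so hash it first: H(key) = 04 22, then zero-pad to 4 bytes: K' = 04 22 00 00.
XOR each byte with 0x36: 04⊕36=32, 22⊕36=14, 00⊕36=36, 00⊕36=36.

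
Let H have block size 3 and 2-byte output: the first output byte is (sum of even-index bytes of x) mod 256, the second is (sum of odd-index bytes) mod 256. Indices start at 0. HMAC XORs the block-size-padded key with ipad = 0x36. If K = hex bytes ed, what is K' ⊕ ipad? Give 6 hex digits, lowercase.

db3636

Key hex bytes ed is 1 byte ≤ B = 3; zero-pad to 3 bytes: K' = ed 00 00.
XOR each byte with 0x36: ed⊕36=db, 00⊕36=36, 00⊕36=36.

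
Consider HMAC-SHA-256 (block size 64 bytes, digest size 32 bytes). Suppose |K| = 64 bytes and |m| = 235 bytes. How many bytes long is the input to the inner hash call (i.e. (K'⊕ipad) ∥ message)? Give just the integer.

Key is 64 ≤ 64 bytes, zero-padded: |K'| = 64.
Inner input = (K'⊕ipad) ∥ m → 64 + 235 = 299 bytes.

299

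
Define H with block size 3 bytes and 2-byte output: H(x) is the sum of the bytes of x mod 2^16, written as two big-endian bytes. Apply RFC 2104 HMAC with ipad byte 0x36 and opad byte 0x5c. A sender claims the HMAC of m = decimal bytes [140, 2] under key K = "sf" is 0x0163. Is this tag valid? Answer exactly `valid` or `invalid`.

Key "sf" = 73 66 is 2 bytes ≤ B = 3; zero-pad to 3 bytes: K' = 73 66 00.
K' ⊕ ipad = 45 50 36; K' ⊕ opad = 2f 3a 5c.
Inner hash: sum = 69+80+54+140+2 = 345 → 01 59.
Outer hash (recomputed tag): sum = 47+58+92+1+89 = 287 → 01 1f.
Recomputed tag = 011f; claimed = 0163 → mismatch.

invalid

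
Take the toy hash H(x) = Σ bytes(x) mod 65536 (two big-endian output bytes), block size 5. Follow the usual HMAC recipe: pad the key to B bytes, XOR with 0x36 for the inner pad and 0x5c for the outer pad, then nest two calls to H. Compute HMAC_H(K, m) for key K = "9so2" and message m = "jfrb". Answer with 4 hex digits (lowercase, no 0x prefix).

Key "9so2" = 39 73 6f 32 is 4 bytes ≤ B = 5; zero-pad to 5 bytes: K' = 39 73 6f 32 00.
K' ⊕ ipad = 0f 45 59 04 36.  K' ⊕ opad = 65 2f 33 6e 5c.
Inner input = (K'⊕ipad) ∥ m = 0f 45 59 04 36 ∥ 6a 66 72 62.
Inner hash: sum = 15+69+89+4+54+106+102+114+98 = 651 → 02 8b.
Outer input = (K'⊕opad) ∥ inner = 65 2f 33 6e 5c ∥ 02 8b.
Outer hash (tag): sum = 101+47+51+110+92+2+139 = 542 → 02 1e.

021e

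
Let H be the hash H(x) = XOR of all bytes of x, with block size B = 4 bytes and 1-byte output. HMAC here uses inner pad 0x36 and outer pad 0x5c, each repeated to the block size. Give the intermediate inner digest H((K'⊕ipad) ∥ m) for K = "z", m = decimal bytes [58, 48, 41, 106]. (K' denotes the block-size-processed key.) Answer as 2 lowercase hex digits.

33

Key "z" = 7a is 1 byte ≤ B = 4; zero-pad to 4 bytes: K' = 7a 00 00 00.
K' ⊕ ipad = 4c 36 36 36.
Inner input = 4c 36 36 36 ∥ 3a 30 29 6a.
Inner hash: XOR 4c⊕36⊕36⊕36⊕3a⊕30⊕29⊕6a = 33.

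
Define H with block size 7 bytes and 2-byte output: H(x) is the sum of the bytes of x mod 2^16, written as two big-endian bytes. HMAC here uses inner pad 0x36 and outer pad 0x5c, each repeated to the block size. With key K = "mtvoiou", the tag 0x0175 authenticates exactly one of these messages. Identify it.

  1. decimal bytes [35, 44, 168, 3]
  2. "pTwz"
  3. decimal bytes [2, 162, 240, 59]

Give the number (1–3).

1

Key "mtvoiou" = 6d 74 76 6f 69 6f 75 is exactly B = 7 bytes: K' = 6d 74 76 6f 69 6f 75.
K' ⊕ ipad = 5b 42 40 59 5f 59 43; K' ⊕ opad = 31 28 2a 33 35 33 29.
m1: inner = H(5b 42 40 59 5f 59 43 23 2c a8 03) = 03 2b; tag = H(31 28 2a 33 35 33 29 03 2b) = 0175 ← matches
m2: inner = H(5b 42 40 59 5f 59 43 70 54 77 7a) = 03 e6; tag = H(31 28 2a 33 35 33 29 03 e6) = 0230
m3: inner = H(5b 42 40 59 5f 59 43 02 a2 f0 3b) = 04 00; tag = H(31 28 2a 33 35 33 29 04 00) = 014b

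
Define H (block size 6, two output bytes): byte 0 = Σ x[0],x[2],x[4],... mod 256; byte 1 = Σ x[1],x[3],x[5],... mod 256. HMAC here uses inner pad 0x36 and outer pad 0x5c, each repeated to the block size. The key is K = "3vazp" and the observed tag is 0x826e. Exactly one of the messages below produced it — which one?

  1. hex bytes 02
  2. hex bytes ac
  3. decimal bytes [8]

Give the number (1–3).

3

Key "3vazp" = 33 76 61 7a 70 is 5 bytes ≤ B = 6; zero-pad to 6 bytes: K' = 33 76 61 7a 70 00.
K' ⊕ ipad = 05 40 57 4c 46 36; K' ⊕ opad = 6f 2a 3d 26 2c 5c.
m1: inner = H(05 40 57 4c 46 36 02) = a4 c2; tag = H(6f 2a 3d 26 2c 5c a4 c2) = 7c6e
m2: inner = H(05 40 57 4c 46 36 ac) = 4e c2; tag = H(6f 2a 3d 26 2c 5c 4e c2) = 266e
m3: inner = H(05 40 57 4c 46 36 08) = aa c2; tag = H(6f 2a 3d 26 2c 5c aa c2) = 826e ← matches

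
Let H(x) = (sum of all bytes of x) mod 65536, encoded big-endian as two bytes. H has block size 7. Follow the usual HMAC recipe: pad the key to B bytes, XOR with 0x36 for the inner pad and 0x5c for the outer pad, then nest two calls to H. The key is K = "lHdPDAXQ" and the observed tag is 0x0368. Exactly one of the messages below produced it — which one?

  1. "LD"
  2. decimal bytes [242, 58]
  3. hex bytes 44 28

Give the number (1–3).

Key "lHdPDAXQ" = 6c 48 64 50 44 41 58 51 is 8 bytes > B = 7, so hash it first: H(key) = 02 96, then zero-pad to 7 bytes: K' = 02 96 00 00 00 00 00.
K' ⊕ ipad = 34 a0 36 36 36 36 36; K' ⊕ opad = 5e ca 5c 5c 5c 5c 5c.
m1: inner = H(34 a0 36 36 36 36 36 4c 44) = 02 72; tag = H(5e ca 5c 5c 5c 5c 5c 02 72) = 0368 ← matches
m2: inner = H(34 a0 36 36 36 36 36 f2 3a) = 03 0e; tag = H(5e ca 5c 5c 5c 5c 5c 03 0e) = 0305
m3: inner = H(34 a0 36 36 36 36 36 44 28) = 02 4e; tag = H(5e ca 5c 5c 5c 5c 5c 02 4e) = 0344

1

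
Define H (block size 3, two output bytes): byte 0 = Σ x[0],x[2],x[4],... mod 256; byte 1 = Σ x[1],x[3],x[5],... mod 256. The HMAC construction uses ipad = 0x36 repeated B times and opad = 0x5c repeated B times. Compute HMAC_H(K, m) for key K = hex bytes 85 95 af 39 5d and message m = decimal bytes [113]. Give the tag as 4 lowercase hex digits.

926f

Key hex bytes 85 95 af 39 5d is 5 bytes > B = 3, so hash it first: H(key) = 91 ce, then zero-pad to 3 bytes: K' = 91 ce 00.
K' ⊕ ipad = a7 f8 36.  K' ⊕ opad = cd 92 5c.
Inner input = (K'⊕ipad) ∥ m = a7 f8 36 ∥ 71.
Inner hash: even-index sum = 221 mod 256 = 221; odd-index sum = 361 mod 256 = 105 → dd 69.
Outer input = (K'⊕opad) ∥ inner = cd 92 5c ∥ dd 69.
Outer hash (tag): even-index sum = 402 mod 256 = 146; odd-index sum = 367 mod 256 = 111 → 92 6f.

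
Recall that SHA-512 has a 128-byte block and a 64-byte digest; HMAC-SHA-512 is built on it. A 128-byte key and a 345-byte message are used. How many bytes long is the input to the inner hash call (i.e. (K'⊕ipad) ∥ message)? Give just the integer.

Key is 128 ≤ 128 bytes, zero-padded: |K'| = 128.
Inner input = (K'⊕ipad) ∥ m → 128 + 345 = 473 bytes.

473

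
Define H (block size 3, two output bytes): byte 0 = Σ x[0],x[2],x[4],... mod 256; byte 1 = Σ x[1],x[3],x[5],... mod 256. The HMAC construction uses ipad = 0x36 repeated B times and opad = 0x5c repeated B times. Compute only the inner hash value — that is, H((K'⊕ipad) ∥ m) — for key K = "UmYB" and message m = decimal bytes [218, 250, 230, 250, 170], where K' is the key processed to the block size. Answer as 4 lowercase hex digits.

c203

Key "UmYB" = 55 6d 59 42 is 4 bytes > B = 3, so hash it first: H(key) = ae af, then zero-pad to 3 bytes: K' = ae af 00.
K' ⊕ ipad = 98 99 36.
Inner input = 98 99 36 ∥ da fa e6 fa aa.
Inner hash: even-index sum = 706 mod 256 = 194; odd-index sum = 771 mod 256 = 3 → c2 03.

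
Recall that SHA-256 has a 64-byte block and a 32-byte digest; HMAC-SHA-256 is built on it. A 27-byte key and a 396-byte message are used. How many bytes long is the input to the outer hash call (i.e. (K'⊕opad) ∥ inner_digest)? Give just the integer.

Key is 27 ≤ 64 bytes, zero-padded: |K'| = 64.
Outer input = (K'⊕opad) ∥ H(inner) → 64 + 32 = 96 bytes.

96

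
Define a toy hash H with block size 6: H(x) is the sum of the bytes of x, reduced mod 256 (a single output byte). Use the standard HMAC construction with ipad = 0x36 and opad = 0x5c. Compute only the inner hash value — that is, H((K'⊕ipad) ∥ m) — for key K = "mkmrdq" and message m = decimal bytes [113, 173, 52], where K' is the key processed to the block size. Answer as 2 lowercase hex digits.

42

Key "mkmrdq" = 6d 6b 6d 72 64 71 is exactly B = 6 bytes: K' = 6d 6b 6d 72 64 71.
K' ⊕ ipad = 5b 5d 5b 44 52 47.
Inner input = 5b 5d 5b 44 52 47 ∥ 71 ad 34.
Inner hash: sum = 91+93+91+68+82+71+113+173+52 = 834; mod 256 = 66 → 42.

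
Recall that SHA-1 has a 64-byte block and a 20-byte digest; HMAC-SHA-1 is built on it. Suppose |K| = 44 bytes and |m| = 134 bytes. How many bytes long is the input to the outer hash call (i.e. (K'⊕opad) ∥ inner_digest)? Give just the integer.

Key is 44 ≤ 64 bytes, zero-padded: |K'| = 64.
Outer input = (K'⊕opad) ∥ H(inner) → 64 + 20 = 84 bytes.

84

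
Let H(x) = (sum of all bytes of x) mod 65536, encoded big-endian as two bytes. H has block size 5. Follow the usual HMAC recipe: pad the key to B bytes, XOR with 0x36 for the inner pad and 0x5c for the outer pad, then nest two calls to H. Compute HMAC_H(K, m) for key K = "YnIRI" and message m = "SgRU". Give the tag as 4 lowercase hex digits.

Key "YnIRI" = 59 6e 49 52 49 is exactly B = 5 bytes: K' = 59 6e 49 52 49.
K' ⊕ ipad = 6f 58 7f 64 7f.  K' ⊕ opad = 05 32 15 0e 15.
Inner input = (K'⊕ipad) ∥ m = 6f 58 7f 64 7f ∥ 53 67 52 55.
Inner hash: sum = 111+88+127+100+127+83+103+82+85 = 906 → 03 8a.
Outer input = (K'⊕opad) ∥ inner = 05 32 15 0e 15 ∥ 03 8a.
Outer hash (tag): sum = 5+50+21+14+21+3+138 = 252 → 00 fc.

00fc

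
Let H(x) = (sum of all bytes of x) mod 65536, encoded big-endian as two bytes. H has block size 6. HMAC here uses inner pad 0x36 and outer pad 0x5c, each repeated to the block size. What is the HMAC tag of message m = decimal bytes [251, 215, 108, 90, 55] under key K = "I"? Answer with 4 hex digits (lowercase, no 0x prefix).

0241

Key "I" = 49 is 1 byte ≤ B = 6; zero-pad to 6 bytes: K' = 49 00 00 00 00 00.
K' ⊕ ipad = 7f 36 36 36 36 36.  K' ⊕ opad = 15 5c 5c 5c 5c 5c.
Inner input = (K'⊕ipad) ∥ m = 7f 36 36 36 36 36 ∥ fb d7 6c 5a 37.
Inner hash: sum = 127+54+54+54+54+54+251+215+108+90+55 = 1116 → 04 5c.
Outer input = (K'⊕opad) ∥ inner = 15 5c 5c 5c 5c 5c ∥ 04 5c.
Outer hash (tag): sum = 21+92+92+92+92+92+4+92 = 577 → 02 41.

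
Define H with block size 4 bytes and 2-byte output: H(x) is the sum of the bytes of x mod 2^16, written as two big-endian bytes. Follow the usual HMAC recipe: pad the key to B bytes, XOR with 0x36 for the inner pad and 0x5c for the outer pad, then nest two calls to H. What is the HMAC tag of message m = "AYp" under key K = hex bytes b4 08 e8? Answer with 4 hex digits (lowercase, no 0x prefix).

032c

Key hex bytes b4 08 e8 is 3 bytes ≤ B = 4; zero-pad to 4 bytes: K' = b4 08 e8 00.
K' ⊕ ipad = 82 3e de 36.  K' ⊕ opad = e8 54 b4 5c.
Inner input = (K'⊕ipad) ∥ m = 82 3e de 36 ∥ 41 59 70.
Inner hash: sum = 130+62+222+54+65+89+112 = 734 → 02 de.
Outer input = (K'⊕opad) ∥ inner = e8 54 b4 5c ∥ 02 de.
Outer hash (tag): sum = 232+84+180+92+2+222 = 812 → 03 2c.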